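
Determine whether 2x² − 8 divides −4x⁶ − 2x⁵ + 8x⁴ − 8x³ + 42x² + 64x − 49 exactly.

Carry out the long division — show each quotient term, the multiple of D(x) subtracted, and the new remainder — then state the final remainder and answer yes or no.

Step 1: lead(−4x⁶ − 2x⁵ + 8x⁴ − 8x³ + 42x² + 64x − 49) ÷ lead(D) = −4x⁶ ÷ 2x² = −2x⁴. Subtract (−2x⁴)·D = −4x⁶ + 16x⁴. Remainder: −2x⁵ − 8x⁴ − 8x³ + 42x² + 64x − 49.
Step 2: lead(−2x⁵ − 8x⁴ − 8x³ + 42x² + 64x − 49) ÷ lead(D) = −2x⁵ ÷ 2x² = −x³. Subtract (−x³)·D = −2x⁵ + 8x³. Remainder: −8x⁴ − 16x³ + 42x² + 64x − 49.
Step 3: lead(−8x⁴ − 16x³ + 42x² + 64x − 49) ÷ lead(D) = −8x⁴ ÷ 2x² = −4x². Subtract (−4x²)·D = −8x⁴ + 32x². Remainder: −16x³ + 10x² + 64x − 49.
Step 4: lead(−16x³ + 10x² + 64x − 49) ÷ lead(D) = −16x³ ÷ 2x² = −8x. Subtract (−8x)·D = −16x³ + 64x. Remainder: 10x² − 49.
Step 5: lead(10x² − 49) ÷ lead(D) = 10x² ÷ 2x² = 5. Subtract (5)·D = 10x² − 40. Remainder: −9.

R(x) = −9, so D(x) is not a factor of P(x). no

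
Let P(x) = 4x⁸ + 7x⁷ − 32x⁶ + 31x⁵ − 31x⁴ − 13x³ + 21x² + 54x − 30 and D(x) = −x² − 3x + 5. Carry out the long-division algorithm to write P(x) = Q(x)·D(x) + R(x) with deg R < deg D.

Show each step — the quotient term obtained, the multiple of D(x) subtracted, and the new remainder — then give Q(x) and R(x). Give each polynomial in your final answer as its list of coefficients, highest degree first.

Step 1: lead(4x⁸ + 7x⁷ − 32x⁶ + 31x⁵ − 31x⁴ − 13x³ + 21x² + 54x − 30) ÷ lead(D) = 4x⁸ ÷ −x² = −4x⁶. Subtract (−4x⁶)·D = 4x⁸ + 12x⁷ − 20x⁶. Remainder: −5x⁷ − 12x⁶ + 31x⁵ − 31x⁴ − 13x³ + 21x² + 54x − 30.
Step 2: lead(−5x⁷ − 12x⁶ + 31x⁵ − 31x⁴ − 13x³ + 21x² + 54x − 30) ÷ lead(D) = −5x⁷ ÷ −x² = 5x⁵. Subtract (5x⁵)·D = −5x⁷ − 15x⁶ + 25x⁵. Remainder: 3x⁶ + 6x⁵ − 31x⁴ − 13x³ + 21x² + 54x − 30.
Step 3: lead(3x⁶ + 6x⁵ − 31x⁴ − 13x³ + 21x² + 54x − 30) ÷ lead(D) = 3x⁶ ÷ −x² = −3x⁴. Subtract (−3x⁴)·D = 3x⁶ + 9x⁵ − 15x⁴. Remainder: −3x⁵ − 16x⁴ − 13x³ + 21x² + 54x − 30.
Step 4: lead(−3x⁵ − 16x⁴ − 13x³ + 21x² + 54x − 30) ÷ lead(D) = −3x⁵ ÷ −x² = 3x³. Subtract (3x³)·D = −3x⁵ − 9x⁴ + 15x³. Remainder: −7x⁴ − 28x³ + 21x² + 54x − 30.
Step 5: lead(−7x⁴ − 28x³ + 21x² + 54x − 30) ÷ lead(D) = −7x⁴ ÷ −x² = 7x². Subtract (7x²)·D = −7x⁴ − 21x³ + 35x². Remainder: −7x³ − 14x² + 54x − 30.
Step 6: lead(−7x³ − 14x² + 54x − 30) ÷ lead(D) = −7x³ ÷ −x² = 7x. Subtract (7x)·D = −7x³ − 21x² + 35x. Remainder: 7x² + 19x − 30.
Step 7: lead(7x² + 19x − 30) ÷ lead(D) = 7x² ÷ −x² = −7. Subtract (−7)·D = 7x² + 21x − 35. Remainder: −2x + 5.

Q = [-4, 5, -3, 3, 7, 7, -7]; R = [-2, 5]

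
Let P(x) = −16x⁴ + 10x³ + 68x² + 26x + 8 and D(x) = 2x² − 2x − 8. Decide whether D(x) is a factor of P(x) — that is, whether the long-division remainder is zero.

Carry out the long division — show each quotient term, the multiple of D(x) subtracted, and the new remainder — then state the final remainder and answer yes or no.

R(x) = 0, so D(x) is a factor of P(x). yes

Step 1: lead(−16x⁴ + 10x³ + 68x² + 26x + 8) ÷ lead(D) = −16x⁴ ÷ 2x² = −8x². Subtract (−8x²)·D = −16x⁴ + 16x³ + 64x². Remainder: −6x³ + 4x² + 26x + 8.
Step 2: lead(−6x³ + 4x² + 26x + 8) ÷ lead(D) = −6x³ ÷ 2x² = −3x. Subtract (−3x)·D = −6x³ + 6x² + 24x. Remainder: −2x² + 2x + 8.
Step 3: lead(−2x² + 2x + 8) ÷ lead(D) = −2x² ÷ 2x² = −1. Subtract (−1)·D = −2x² + 2x + 8. Remainder: 0.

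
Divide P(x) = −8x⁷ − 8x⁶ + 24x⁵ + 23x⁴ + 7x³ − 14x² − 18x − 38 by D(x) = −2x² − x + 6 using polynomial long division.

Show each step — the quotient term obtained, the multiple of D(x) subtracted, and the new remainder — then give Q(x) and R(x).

Step 1: lead(−8x⁷ − 8x⁶ + 24x⁵ + 23x⁴ + 7x³ − 14x² − 18x − 38) ÷ lead(D) = −8x⁷ ÷ −2x² = 4x⁵. Subtract (4x⁵)·D = −8x⁷ − 4x⁶ + 24x⁵. Remainder: −4x⁶ + 23x⁴ + 7x³ − 14x² − 18x − 38.
Step 2: lead(−4x⁶ + 23x⁴ + 7x³ − 14x² − 18x − 38) ÷ lead(D) = −4x⁶ ÷ −2x² = 2x⁴. Subtract (2x⁴)·D = −4x⁶ − 2x⁵ + 12x⁴. Remainder: 2x⁵ + 11x⁴ + 7x³ − 14x² − 18x − 38.
Step 3: lead(2x⁵ + 11x⁴ + 7x³ − 14x² − 18x − 38) ÷ lead(D) = 2x⁵ ÷ −2x² = −x³. Subtract (−x³)·D = 2x⁵ + x⁴ − 6x³. Remainder: 10x⁴ + 13x³ − 14x² − 18x − 38.
Step 4: lead(10x⁴ + 13x³ − 14x² − 18x − 38) ÷ lead(D) = 10x⁴ ÷ −2x² = −5x². Subtract (−5x²)·D = 10x⁴ + 5x³ − 30x². Remainder: 8x³ + 16x² − 18x − 38.
Step 5: lead(8x³ + 16x² − 18x − 38) ÷ lead(D) = 8x³ ÷ −2x² = −4x. Subtract (−4x)·D = 8x³ + 4x² − 24x. Remainder: 12x² + 6x − 38.
Step 6: lead(12x² + 6x − 38) ÷ lead(D) = 12x² ÷ −2x² = −6. Subtract (−6)·D = 12x² + 6x − 36. Remainder: −2.

Q(x) = 4x⁵ + 2x⁴ − x³ − 5x² − 4x − 6; R(x) = −2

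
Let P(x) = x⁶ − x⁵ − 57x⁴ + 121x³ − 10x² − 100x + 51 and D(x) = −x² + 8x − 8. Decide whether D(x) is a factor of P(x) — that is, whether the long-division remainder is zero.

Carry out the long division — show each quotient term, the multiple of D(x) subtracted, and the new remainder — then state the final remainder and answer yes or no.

Step 1: lead(x⁶ − x⁵ − 57x⁴ + 121x³ − 10x² − 100x + 51) ÷ lead(D) = x⁶ ÷ −x² = −x⁴. Subtract (−x⁴)·D = x⁶ − 8x⁵ + 8x⁴. Remainder: 7x⁵ − 65x⁴ + 121x³ − 10x² − 100x + 51.
Step 2: lead(7x⁵ − 65x⁴ + 121x³ − 10x² − 100x + 51) ÷ lead(D) = 7x⁵ ÷ −x² = −7x³. Subtract (−7x³)·D = 7x⁵ − 56x⁴ + 56x³. Remainder: −9x⁴ + 65x³ − 10x² − 100x + 51.
Step 3: lead(−9x⁴ + 65x³ − 10x² − 100x + 51) ÷ lead(D) = −9x⁴ ÷ −x² = 9x². Subtract (9x²)·D = −9x⁴ + 72x³ − 72x². Remainder: −7x³ + 62x² − 100x + 51.
Step 4: lead(−7x³ + 62x² − 100x + 51) ÷ lead(D) = −7x³ ÷ −x² = 7x. Subtract (7x)·D = −7x³ + 56x² − 56x. Remainder: 6x² − 44x + 51.
Step 5: lead(6x² − 44x + 51) ÷ lead(D) = 6x² ÷ −x² = −6. Subtract (−6)·D = 6x² − 48x + 48. Remainder: 4x + 3.

R(x) = 4x + 3, so D(x) is not a factor of P(x). no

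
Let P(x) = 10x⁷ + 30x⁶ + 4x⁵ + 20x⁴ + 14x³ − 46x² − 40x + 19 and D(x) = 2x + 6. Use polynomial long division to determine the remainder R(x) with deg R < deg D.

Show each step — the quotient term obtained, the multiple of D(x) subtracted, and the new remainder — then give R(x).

R(x) = −5

Step 1: lead(10x⁷ + 30x⁶ + 4x⁵ + 20x⁴ + 14x³ − 46x² − 40x + 19) ÷ lead(D) = 10x⁷ ÷ 2x = 5x⁶. Subtract (5x⁶)·D = 10x⁷ + 30x⁶. Remainder: 4x⁵ + 20x⁴ + 14x³ − 46x² − 40x + 19.
Step 2: lead(4x⁵ + 20x⁴ + 14x³ − 46x² − 40x + 19) ÷ lead(D) = 4x⁵ ÷ 2x = 2x⁴. Subtract (2x⁴)·D = 4x⁵ + 12x⁴. Remainder: 8x⁴ + 14x³ − 46x² − 40x + 19.
Step 3: lead(8x⁴ + 14x³ − 46x² − 40x + 19) ÷ lead(D) = 8x⁴ ÷ 2x = 4x³. Subtract (4x³)·D = 8x⁴ + 24x³. Remainder: −10x³ − 46x² − 40x + 19.
Step 4: lead(−10x³ − 46x² − 40x + 19) ÷ lead(D) = −10x³ ÷ 2x = −5x². Subtract (−5x²)·D = −10x³ − 30x². Remainder: −16x² − 40x + 19.
Step 5: lead(−16x² − 40x + 19) ÷ lead(D) = −16x² ÷ 2x = −8x. Subtract (−8x)·D = −16x² − 48x. Remainder: 8x + 19.
Step 6: lead(8x + 19) ÷ lead(D) = 8x ÷ 2x = 4. Subtract (4)·D = 8x + 24. Remainder: −5.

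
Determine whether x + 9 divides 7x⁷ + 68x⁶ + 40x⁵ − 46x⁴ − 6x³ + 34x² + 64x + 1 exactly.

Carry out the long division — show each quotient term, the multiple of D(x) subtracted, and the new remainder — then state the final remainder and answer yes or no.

Step 1: lead(7x⁷ + 68x⁶ + 40x⁵ − 46x⁴ − 6x³ + 34x² + 64x + 1) ÷ lead(D) = 7x⁷ ÷ x = 7x⁶. Subtract (7x⁶)·D = 7x⁷ + 63x⁶. Remainder: 5x⁶ + 40x⁵ − 46x⁴ − 6x³ + 34x² + 64x + 1.
Step 2: lead(5x⁶ + 40x⁵ − 46x⁴ − 6x³ + 34x² + 64x + 1) ÷ lead(D) = 5x⁶ ÷ x = 5x⁵. Subtract (5x⁵)·D = 5x⁶ + 45x⁵. Remainder: −5x⁵ − 46x⁴ − 6x³ + 34x² + 64x + 1.
Step 3: lead(−5x⁵ − 46x⁴ − 6x³ + 34x² + 64x + 1) ÷ lead(D) = −5x⁵ ÷ x = −5x⁴. Subtract (−5x⁴)·D = −5x⁵ − 45x⁴. Remainder: −x⁴ − 6x³ + 34x² + 64x + 1.
Step 4: lead(−x⁴ − 6x³ + 34x² + 64x + 1) ÷ lead(D) = −x⁴ ÷ x = −x³. Subtract (−x³)·D = −x⁴ − 9x³. Remainder: 3x³ + 34x² + 64x + 1.
Step 5: lead(3x³ + 34x² + 64x + 1) ÷ lead(D) = 3x³ ÷ x = 3x². Subtract (3x²)·D = 3x³ + 27x². Remainder: 7x² + 64x + 1.
Step 6: lead(7x² + 64x + 1) ÷ lead(D) = 7x² ÷ x = 7x. Subtract (7x)·D = 7x² + 63x. Remainder: x + 1.
Step 7: lead(x + 1) ÷ lead(D) = x ÷ x = 1. Subtract (1)·D = x + 9. Remainder: −8.

R(x) = −8, so D(x) is not a factor of P(x). no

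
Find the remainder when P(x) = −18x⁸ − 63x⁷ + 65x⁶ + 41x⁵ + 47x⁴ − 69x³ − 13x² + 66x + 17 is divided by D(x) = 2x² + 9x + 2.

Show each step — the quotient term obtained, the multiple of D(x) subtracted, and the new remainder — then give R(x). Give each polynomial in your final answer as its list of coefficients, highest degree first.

R = [5, 3]

Step 1: lead(−18x⁸ − 63x⁷ + 65x⁶ + 41x⁵ + 47x⁴ − 69x³ − 13x² + 66x + 17) ÷ lead(D) = −18x⁸ ÷ 2x² = −9x⁶. Subtract (−9x⁶)·D = −18x⁸ − 81x⁷ − 18x⁶. Remainder: 18x⁷ + 83x⁶ + 41x⁵ + 47x⁴ − 69x³ − 13x² + 66x + 17.
Step 2: lead(18x⁷ + 83x⁶ + 41x⁵ + 47x⁴ − 69x³ − 13x² + 66x + 17) ÷ lead(D) = 18x⁷ ÷ 2x² = 9x⁵. Subtract (9x⁵)·D = 18x⁷ + 81x⁶ + 18x⁵. Remainder: 2x⁶ + 23x⁵ + 47x⁴ − 69x³ − 13x² + 66x + 17.
Step 3: lead(2x⁶ + 23x⁵ + 47x⁴ − 69x³ − 13x² + 66x + 17) ÷ lead(D) = 2x⁶ ÷ 2x² = x⁴. Subtract (x⁴)·D = 2x⁶ + 9x⁵ + 2x⁴. Remainder: 14x⁵ + 45x⁴ − 69x³ − 13x² + 66x + 17.
Step 4: lead(14x⁵ + 45x⁴ − 69x³ − 13x² + 66x + 17) ÷ lead(D) = 14x⁵ ÷ 2x² = 7x³. Subtract (7x³)·D = 14x⁵ + 63x⁴ + 14x³. Remainder: −18x⁴ − 83x³ − 13x² + 66x + 17.
Step 5: lead(−18x⁴ − 83x³ − 13x² + 66x + 17) ÷ lead(D) = −18x⁴ ÷ 2x² = −9x². Subtract (−9x²)·D = −18x⁴ − 81x³ − 18x². Remainder: −2x³ + 5x² + 66x + 17.
Step 6: lead(−2x³ + 5x² + 66x + 17) ÷ lead(D) = −2x³ ÷ 2x² = −x. Subtract (−x)·D = −2x³ − 9x² − 2x. Remainder: 14x² + 68x + 17.
Step 7: lead(14x² + 68x + 17) ÷ lead(D) = 14x² ÷ 2x² = 7. Subtract (7)·D = 14x² + 63x + 14. Remainder: 5x + 3.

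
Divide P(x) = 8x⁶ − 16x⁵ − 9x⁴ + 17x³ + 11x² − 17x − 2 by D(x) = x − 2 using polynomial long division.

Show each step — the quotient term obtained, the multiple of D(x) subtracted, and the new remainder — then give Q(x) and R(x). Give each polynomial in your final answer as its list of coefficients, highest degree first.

Step 1: lead(8x⁶ − 16x⁵ − 9x⁴ + 17x³ + 11x² − 17x − 2) ÷ lead(D) = 8x⁶ ÷ x = 8x⁵. Subtract (8x⁵)·D = 8x⁶ − 16x⁵. Remainder: −9x⁴ + 17x³ + 11x² − 17x − 2.
Step 2: lead(−9x⁴ + 17x³ + 11x² − 17x − 2) ÷ lead(D) = −9x⁴ ÷ x = −9x³. Subtract (−9x³)·D = −9x⁴ + 18x³. Remainder: −x³ + 11x² − 17x − 2.
Step 3: lead(−x³ + 11x² − 17x − 2) ÷ lead(D) = −x³ ÷ x = −x². Subtract (−x²)·D = −x³ + 2x². Remainder: 9x² − 17x − 2.
Step 4: lead(9x² − 17x − 2) ÷ lead(D) = 9x² ÷ x = 9x. Subtract (9x)·D = 9x² − 18x. Remainder: x − 2.
Step 5: lead(x − 2) ÷ lead(D) = x ÷ x = 1. Subtract (1)·D = x − 2. Remainder: 0.

Q = [8, 0, -9, -1, 9, 1]; R = [0]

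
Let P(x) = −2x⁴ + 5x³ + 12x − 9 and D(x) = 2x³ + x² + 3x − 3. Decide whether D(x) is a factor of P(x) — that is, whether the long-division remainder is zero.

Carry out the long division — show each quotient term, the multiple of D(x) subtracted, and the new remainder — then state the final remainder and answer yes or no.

R(x) = 0, so D(x) is a factor of P(x). yes

Step 1: lead(−2x⁴ + 5x³ + 12x − 9) ÷ lead(D) = −2x⁴ ÷ 2x³ = −x. Subtract (−x)·D = −2x⁴ − x³ − 3x² + 3x. Remainder: 6x³ + 3x² + 9x − 9.
Step 2: lead(6x³ + 3x² + 9x − 9) ÷ lead(D) = 6x³ ÷ 2x³ = 3. Subtract (3)·D = 6x³ + 3x² + 9x − 9. Remainder: 0.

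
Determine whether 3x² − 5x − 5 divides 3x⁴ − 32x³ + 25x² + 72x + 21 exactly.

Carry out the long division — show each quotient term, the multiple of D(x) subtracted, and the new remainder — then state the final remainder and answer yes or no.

Step 1: lead(3x⁴ − 32x³ + 25x² + 72x + 21) ÷ lead(D) = 3x⁴ ÷ 3x² = x². Subtract (x²)·D = 3x⁴ − 5x³ − 5x². Remainder: −27x³ + 30x² + 72x + 21.
Step 2: lead(−27x³ + 30x² + 72x + 21) ÷ lead(D) = −27x³ ÷ 3x² = −9x. Subtract (−9x)·D = −27x³ + 45x² + 45x. Remainder: −15x² + 27x + 21.
Step 3: lead(−15x² + 27x + 21) ÷ lead(D) = −15x² ÷ 3x² = −5. Subtract (−5)·D = −15x² + 25x + 25. Remainder: 2x − 4.

R(x) = 2x − 4, so D(x) is not a factor of P(x). no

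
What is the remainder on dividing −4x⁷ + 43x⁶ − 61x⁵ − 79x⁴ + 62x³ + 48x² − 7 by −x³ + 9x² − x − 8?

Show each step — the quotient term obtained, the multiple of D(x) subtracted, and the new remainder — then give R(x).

R(x) = −7

Step 1: lead(−4x⁷ + 43x⁶ − 61x⁵ − 79x⁴ + 62x³ + 48x² − 7) ÷ lead(D) = −4x⁷ ÷ −x³ = 4x⁴. Subtract (4x⁴)·D = −4x⁷ + 36x⁶ − 4x⁵ − 32x⁴. Remainder: 7x⁶ − 57x⁵ − 47x⁴ + 62x³ + 48x² − 7.
Step 2: lead(7x⁶ − 57x⁵ − 47x⁴ + 62x³ + 48x² − 7) ÷ lead(D) = 7x⁶ ÷ −x³ = −7x³. Subtract (−7x³)·D = 7x⁶ − 63x⁵ + 7x⁴ + 56x³. Remainder: 6x⁵ − 54x⁴ + 6x³ + 48x² − 7.
Step 3: lead(6x⁵ − 54x⁴ + 6x³ + 48x² − 7) ÷ lead(D) = 6x⁵ ÷ −x³ = −6x². Subtract (−6x²)·D = 6x⁵ − 54x⁴ + 6x³ + 48x². Remainder: −7.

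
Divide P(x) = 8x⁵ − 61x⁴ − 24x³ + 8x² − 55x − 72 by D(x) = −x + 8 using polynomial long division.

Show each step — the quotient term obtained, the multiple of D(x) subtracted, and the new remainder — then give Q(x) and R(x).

Q(x) = −8x⁴ − 3x³ − 8x − 9; R(x) = 0

Step 1: lead(8x⁵ − 61x⁴ − 24x³ + 8x² − 55x − 72) ÷ lead(D) = 8x⁵ ÷ −x = −8x⁴. Subtract (−8x⁴)·D = 8x⁵ − 64x⁴. Remainder: 3x⁴ − 24x³ + 8x² − 55x − 72.
Step 2: lead(3x⁴ − 24x³ + 8x² − 55x − 72) ÷ lead(D) = 3x⁴ ÷ −x = −3x³. Subtract (−3x³)·D = 3x⁴ − 24x³. Remainder: 8x² − 55x − 72.
Step 3: lead(8x² − 55x − 72) ÷ lead(D) = 8x² ÷ −x = −8x. Subtract (−8x)·D = 8x² − 64x. Remainder: 9x − 72.
Step 4: lead(9x − 72) ÷ lead(D) = 9x ÷ −x = −9. Subtract (−9)·D = 9x − 72. Remainder: 0.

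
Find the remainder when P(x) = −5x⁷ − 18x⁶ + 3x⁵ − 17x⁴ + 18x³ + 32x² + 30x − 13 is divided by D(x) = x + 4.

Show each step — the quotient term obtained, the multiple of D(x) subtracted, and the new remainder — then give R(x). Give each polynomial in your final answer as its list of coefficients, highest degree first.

Step 1: lead(−5x⁷ − 18x⁶ + 3x⁵ − 17x⁴ + 18x³ + 32x² + 30x − 13) ÷ lead(D) = −5x⁷ ÷ x = −5x⁶. Subtract (−5x⁶)·D = −5x⁷ − 20x⁶. Remainder: 2x⁶ + 3x⁵ − 17x⁴ + 18x³ + 32x² + 30x − 13.
Step 2: lead(2x⁶ + 3x⁵ − 17x⁴ + 18x³ + 32x² + 30x − 13) ÷ lead(D) = 2x⁶ ÷ x = 2x⁵. Subtract (2x⁵)·D = 2x⁶ + 8x⁵. Remainder: −5x⁵ − 17x⁴ + 18x³ + 32x² + 30x − 13.
Step 3: lead(−5x⁵ − 17x⁴ + 18x³ + 32x² + 30x − 13) ÷ lead(D) = −5x⁵ ÷ x = −5x⁴. Subtract (−5x⁴)·D = −5x⁵ − 20x⁴. Remainder: 3x⁴ + 18x³ + 32x² + 30x − 13.
Step 4: lead(3x⁴ + 18x³ + 32x² + 30x − 13) ÷ lead(D) = 3x⁴ ÷ x = 3x³. Subtract (3x³)·D = 3x⁴ + 12x³. Remainder: 6x³ + 32x² + 30x − 13.
Step 5: lead(6x³ + 32x² + 30x − 13) ÷ lead(D) = 6x³ ÷ x = 6x². Subtract (6x²)·D = 6x³ + 24x². Remainder: 8x² + 30x − 13.
Step 6: lead(8x² + 30x − 13) ÷ lead(D) = 8x² ÷ x = 8x. Subtract (8x)·D = 8x² + 32x. Remainder: −2x − 13.
Step 7: lead(−2x − 13) ÷ lead(D) = −2x ÷ x = −2. Subtract (−2)·D = −2x − 8. Remainder: −5.

R = [-5]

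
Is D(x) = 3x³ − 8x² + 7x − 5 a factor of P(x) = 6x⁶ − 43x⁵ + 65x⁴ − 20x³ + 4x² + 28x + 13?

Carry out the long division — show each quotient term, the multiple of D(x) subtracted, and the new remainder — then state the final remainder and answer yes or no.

R(x) = 8, so D(x) is not a factor of P(x). no

Step 1: lead(6x⁶ − 43x⁵ + 65x⁴ − 20x³ + 4x² + 28x + 13) ÷ lead(D) = 6x⁶ ÷ 3x³ = 2x³. Subtract (2x³)·D = 6x⁶ − 16x⁵ + 14x⁴ − 10x³. Remainder: −27x⁵ + 51x⁴ − 10x³ + 4x² + 28x + 13.
Step 2: lead(−27x⁵ + 51x⁴ − 10x³ + 4x² + 28x + 13) ÷ lead(D) = −27x⁵ ÷ 3x³ = −9x². Subtract (−9x²)·D = −27x⁵ + 72x⁴ − 63x³ + 45x². Remainder: −21x⁴ + 53x³ − 41x² + 28x + 13.
Step 3: lead(−21x⁴ + 53x³ − 41x² + 28x + 13) ÷ lead(D) = −21x⁴ ÷ 3x³ = −7x. Subtract (−7x)·D = −21x⁴ + 56x³ − 49x² + 35x. Remainder: −3x³ + 8x² − 7x + 13.
Step 4: lead(−3x³ + 8x² − 7x + 13) ÷ lead(D) = −3x³ ÷ 3x³ = −1. Subtract (−1)·D = −3x³ + 8x² − 7x + 5. Remainder: 8.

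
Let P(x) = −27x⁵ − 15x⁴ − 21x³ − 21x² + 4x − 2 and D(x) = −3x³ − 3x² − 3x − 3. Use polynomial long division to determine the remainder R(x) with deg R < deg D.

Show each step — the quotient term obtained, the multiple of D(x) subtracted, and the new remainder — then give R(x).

R(x) = −2x + 4

Step 1: lead(−27x⁵ − 15x⁴ − 21x³ − 21x² + 4x − 2) ÷ lead(D) = −27x⁵ ÷ −3x³ = 9x². Subtract (9x²)·D = −27x⁵ − 27x⁴ − 27x³ − 27x². Remainder: 12x⁴ + 6x³ + 6x² + 4x − 2.
Step 2: lead(12x⁴ + 6x³ + 6x² + 4x − 2) ÷ lead(D) = 12x⁴ ÷ −3x³ = −4x. Subtract (−4x)·D = 12x⁴ + 12x³ + 12x² + 12x. Remainder: −6x³ − 6x² − 8x − 2.
Step 3: lead(−6x³ − 6x² − 8x − 2) ÷ lead(D) = −6x³ ÷ −3x³ = 2. Subtract (2)·D = −6x³ − 6x² − 6x − 6. Remainder: −2x + 4.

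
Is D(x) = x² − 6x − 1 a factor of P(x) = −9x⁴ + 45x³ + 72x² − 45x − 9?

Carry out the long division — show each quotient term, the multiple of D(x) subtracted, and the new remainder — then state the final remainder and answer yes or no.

Step 1: lead(−9x⁴ + 45x³ + 72x² − 45x − 9) ÷ lead(D) = −9x⁴ ÷ x² = −9x². Subtract (−9x²)·D = −9x⁴ + 54x³ + 9x². Remainder: −9x³ + 63x² − 45x − 9.
Step 2: lead(−9x³ + 63x² − 45x − 9) ÷ lead(D) = −9x³ ÷ x² = −9x. Subtract (−9x)·D = −9x³ + 54x² + 9x. Remainder: 9x² − 54x − 9.
Step 3: lead(9x² − 54x − 9) ÷ lead(D) = 9x² ÷ x² = 9. Subtract (9)·D = 9x² − 54x − 9. Remainder: 0.

R(x) = 0, so D(x) is a factor of P(x). yes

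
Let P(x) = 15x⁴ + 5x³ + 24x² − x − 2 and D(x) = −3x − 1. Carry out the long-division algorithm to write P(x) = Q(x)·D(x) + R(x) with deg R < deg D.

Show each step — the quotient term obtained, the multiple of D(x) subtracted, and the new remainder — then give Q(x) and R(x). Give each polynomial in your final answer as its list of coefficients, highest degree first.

Step 1: lead(15x⁴ + 5x³ + 24x² − x − 2) ÷ lead(D) = 15x⁴ ÷ −3x = −5x³. Subtract (−5x³)·D = 15x⁴ + 5x³. Remainder: 24x² − x − 2.
Step 2: lead(24x² − x − 2) ÷ lead(D) = 24x² ÷ −3x = −8x. Subtract (−8x)·D = 24x² + 8x. Remainder: −9x − 2.
Step 3: lead(−9x − 2) ÷ lead(D) = −9x ÷ −3x = 3. Subtract (3)·D = −9x − 3. Remainder: 1.

Q = [-5, 0, -8, 3]; R = [1]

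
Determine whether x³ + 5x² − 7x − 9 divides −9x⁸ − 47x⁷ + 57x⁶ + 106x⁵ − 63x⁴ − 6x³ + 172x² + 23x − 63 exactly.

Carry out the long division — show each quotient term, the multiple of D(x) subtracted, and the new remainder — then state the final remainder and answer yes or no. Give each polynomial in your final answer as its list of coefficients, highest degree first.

Step 1: lead(−9x⁸ − 47x⁷ + 57x⁶ + 106x⁵ − 63x⁴ − 6x³ + 172x² + 23x − 63) ÷ lead(D) = −9x⁸ ÷ x³ = −9x⁵. Subtract (−9x⁵)·D = −9x⁸ − 45x⁷ + 63x⁶ + 81x⁵. Remainder: −2x⁷ − 6x⁶ + 25x⁵ − 63x⁴ − 6x³ + 172x² + 23x − 63.
Step 2: lead(−2x⁷ − 6x⁶ + 25x⁵ − 63x⁴ − 6x³ + 172x² + 23x − 63) ÷ lead(D) = −2x⁷ ÷ x³ = −2x⁴. Subtract (−2x⁴)·D = −2x⁷ − 10x⁶ + 14x⁵ + 18x⁴. Remainder: 4x⁶ + 11x⁵ − 81x⁴ − 6x³ + 172x² + 23x − 63.
Step 3: lead(4x⁶ + 11x⁵ − 81x⁴ − 6x³ + 172x² + 23x − 63) ÷ lead(D) = 4x⁶ ÷ x³ = 4x³. Subtract (4x³)·D = 4x⁶ + 20x⁵ − 28x⁴ − 36x³. Remainder: −9x⁵ − 53x⁴ + 30x³ + 172x² + 23x − 63.
Step 4: lead(−9x⁵ − 53x⁴ + 30x³ + 172x² + 23x − 63) ÷ lead(D) = −9x⁵ ÷ x³ = −9x². Subtract (−9x²)·D = −9x⁵ − 45x⁴ + 63x³ + 81x². Remainder: −8x⁴ − 33x³ + 91x² + 23x − 63.
Step 5: lead(−8x⁴ − 33x³ + 91x² + 23x − 63) ÷ lead(D) = −8x⁴ ÷ x³ = −8x. Subtract (−8x)·D = −8x⁴ − 40x³ + 56x² + 72x. Remainder: 7x³ + 35x² − 49x − 63.
Step 6: lead(7x³ + 35x² − 49x − 63) ÷ lead(D) = 7x³ ÷ x³ = 7. Subtract (7)·D = 7x³ + 35x² − 49x − 63. Remainder: 0.

R = [0], so D(x) is a factor of P(x). yes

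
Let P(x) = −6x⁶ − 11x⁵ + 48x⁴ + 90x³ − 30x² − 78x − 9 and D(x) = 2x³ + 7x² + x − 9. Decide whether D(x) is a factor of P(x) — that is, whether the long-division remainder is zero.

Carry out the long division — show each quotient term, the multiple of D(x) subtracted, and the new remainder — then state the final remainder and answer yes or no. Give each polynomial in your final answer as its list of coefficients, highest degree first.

R = [-7, 0], so D(x) is not a factor of P(x). no

Step 1: lead(−6x⁶ − 11x⁵ + 48x⁴ + 90x³ − 30x² − 78x − 9) ÷ lead(D) = −6x⁶ ÷ 2x³ = −3x³. Subtract (−3x³)·D = −6x⁶ − 21x⁵ − 3x⁴ + 27x³. Remainder: 10x⁵ + 51x⁴ + 63x³ − 30x² − 78x − 9.
Step 2: lead(10x⁵ + 51x⁴ + 63x³ − 30x² − 78x − 9) ÷ lead(D) = 10x⁵ ÷ 2x³ = 5x². Subtract (5x²)·D = 10x⁵ + 35x⁴ + 5x³ − 45x². Remainder: 16x⁴ + 58x³ + 15x² − 78x − 9.
Step 3: lead(16x⁴ + 58x³ + 15x² − 78x − 9) ÷ lead(D) = 16x⁴ ÷ 2x³ = 8x. Subtract (8x)·D = 16x⁴ + 56x³ + 8x² − 72x. Remainder: 2x³ + 7x² − 6x − 9.
Step 4: lead(2x³ + 7x² − 6x − 9) ÷ lead(D) = 2x³ ÷ 2x³ = 1. Subtract (1)·D = 2x³ + 7x² + x − 9. Remainder: −7x.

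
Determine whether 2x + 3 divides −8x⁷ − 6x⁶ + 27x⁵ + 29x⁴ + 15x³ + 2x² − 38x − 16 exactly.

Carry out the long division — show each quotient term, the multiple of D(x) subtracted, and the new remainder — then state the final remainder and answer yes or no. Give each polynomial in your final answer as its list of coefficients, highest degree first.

R = [5], so D(x) is not a factor of P(x). no

Step 1: lead(−8x⁷ − 6x⁶ + 27x⁵ + 29x⁴ + 15x³ + 2x² − 38x − 16) ÷ lead(D) = −8x⁷ ÷ 2x = −4x⁶. Subtract (−4x⁶)·D = −8x⁷ − 12x⁶. Remainder: 6x⁶ + 27x⁵ + 29x⁴ + 15x³ + 2x² − 38x − 16.
Step 2: lead(6x⁶ + 27x⁵ + 29x⁴ + 15x³ + 2x² − 38x − 16) ÷ lead(D) = 6x⁶ ÷ 2x = 3x⁵. Subtract (3x⁵)·D = 6x⁶ + 9x⁵. Remainder: 18x⁵ + 29x⁴ + 15x³ + 2x² − 38x − 16.
Step 3: lead(18x⁵ + 29x⁴ + 15x³ + 2x² − 38x − 16) ÷ lead(D) = 18x⁵ ÷ 2x = 9x⁴. Subtract (9x⁴)·D = 18x⁵ + 27x⁴. Remainder: 2x⁴ + 15x³ + 2x² − 38x − 16.
Step 4: lead(2x⁴ + 15x³ + 2x² − 38x − 16) ÷ lead(D) = 2x⁴ ÷ 2x = x³. Subtract (x³)·D = 2x⁴ + 3x³. Remainder: 12x³ + 2x² − 38x − 16.
Step 5: lead(12x³ + 2x² − 38x − 16) ÷ lead(D) = 12x³ ÷ 2x = 6x². Subtract (6x²)·D = 12x³ + 18x². Remainder: −16x² − 38x − 16.
Step 6: lead(−16x² − 38x − 16) ÷ lead(D) = −16x² ÷ 2x = −8x. Subtract (−8x)·D = −16x² − 24x. Remainder: −14x − 16.
Step 7: lead(−14x − 16) ÷ lead(D) = −14x ÷ 2x = −7. Subtract (−7)·D = −14x − 21. Remainder: 5.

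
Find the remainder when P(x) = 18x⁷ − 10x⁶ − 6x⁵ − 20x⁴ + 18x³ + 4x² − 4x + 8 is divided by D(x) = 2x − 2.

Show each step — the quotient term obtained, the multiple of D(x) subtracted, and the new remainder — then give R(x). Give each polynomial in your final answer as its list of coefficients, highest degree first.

R = [8]

Step 1: lead(18x⁷ − 10x⁶ − 6x⁵ − 20x⁴ + 18x³ + 4x² − 4x + 8) ÷ lead(D) = 18x⁷ ÷ 2x = 9x⁶. Subtract (9x⁶)·D = 18x⁷ − 18x⁶. Remainder: 8x⁶ − 6x⁵ − 20x⁴ + 18x³ + 4x² − 4x + 8.
Step 2: lead(8x⁶ − 6x⁵ − 20x⁴ + 18x³ + 4x² − 4x + 8) ÷ lead(D) = 8x⁶ ÷ 2x = 4x⁵. Subtract (4x⁵)·D = 8x⁶ − 8x⁵. Remainder: 2x⁵ − 20x⁴ + 18x³ + 4x² − 4x + 8.
Step 3: lead(2x⁵ − 20x⁴ + 18x³ + 4x² − 4x + 8) ÷ lead(D) = 2x⁵ ÷ 2x = x⁴. Subtract (x⁴)·D = 2x⁵ − 2x⁴. Remainder: −18x⁴ + 18x³ + 4x² − 4x + 8.
Step 4: lead(−18x⁴ + 18x³ + 4x² − 4x + 8) ÷ lead(D) = −18x⁴ ÷ 2x = −9x³. Subtract (−9x³)·D = −18x⁴ + 18x³. Remainder: 4x² − 4x + 8.
Step 5: lead(4x² − 4x + 8) ÷ lead(D) = 4x² ÷ 2x = 2x. Subtract (2x)·D = 4x² − 4x. Remainder: 8.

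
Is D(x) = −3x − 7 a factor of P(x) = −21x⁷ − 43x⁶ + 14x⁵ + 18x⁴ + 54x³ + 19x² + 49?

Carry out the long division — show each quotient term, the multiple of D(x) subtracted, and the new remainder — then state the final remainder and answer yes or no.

Step 1: lead(−21x⁷ − 43x⁶ + 14x⁵ + 18x⁴ + 54x³ + 19x² + 49) ÷ lead(D) = −21x⁷ ÷ −3x = 7x⁶. Subtract (7x⁶)·D = −21x⁷ − 49x⁶. Remainder: 6x⁶ + 14x⁵ + 18x⁴ + 54x³ + 19x² + 49.
Step 2: lead(6x⁶ + 14x⁵ + 18x⁴ + 54x³ + 19x² + 49) ÷ lead(D) = 6x⁶ ÷ −3x = −2x⁵. Subtract (−2x⁵)·D = 6x⁶ + 14x⁵. Remainder: 18x⁴ + 54x³ + 19x² + 49.
Step 3: lead(18x⁴ + 54x³ + 19x² + 49) ÷ lead(D) = 18x⁴ ÷ −3x = −6x³. Subtract (−6x³)·D = 18x⁴ + 42x³. Remainder: 12x³ + 19x² + 49.
Step 4: lead(12x³ + 19x² + 49) ÷ lead(D) = 12x³ ÷ −3x = −4x². Subtract (−4x²)·D = 12x³ + 28x². Remainder: −9x² + 49.
Step 5: lead(−9x² + 49) ÷ lead(D) = −9x² ÷ −3x = 3x. Subtract (3x)·D = −9x² − 21x. Remainder: 21x + 49.
Step 6: lead(21x + 49) ÷ lead(D) = 21x ÷ −3x = −7. Subtract (−7)·D = 21x + 49. Remainder: 0.

R(x) = 0, so D(x) is a factor of P(x). yes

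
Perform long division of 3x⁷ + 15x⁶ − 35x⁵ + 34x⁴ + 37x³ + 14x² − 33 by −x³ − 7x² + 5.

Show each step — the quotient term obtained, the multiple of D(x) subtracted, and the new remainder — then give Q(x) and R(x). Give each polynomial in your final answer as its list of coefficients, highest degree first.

Q = [-3, 6, -7, 0, -7]; R = [2]

Step 1: lead(3x⁷ + 15x⁶ − 35x⁵ + 34x⁴ + 37x³ + 14x² − 33) ÷ lead(D) = 3x⁷ ÷ −x³ = −3x⁴. Subtract (−3x⁴)·D = 3x⁷ + 21x⁶ − 15x⁴. Remainder: −6x⁶ − 35x⁵ + 49x⁴ + 37x³ + 14x² − 33.
Step 2: lead(−6x⁶ − 35x⁵ + 49x⁴ + 37x³ + 14x² − 33) ÷ lead(D) = −6x⁶ ÷ −x³ = 6x³. Subtract (6x³)·D = −6x⁶ − 42x⁵ + 30x³. Remainder: 7x⁵ + 49x⁴ + 7x³ + 14x² − 33.
Step 3: lead(7x⁵ + 49x⁴ + 7x³ + 14x² − 33) ÷ lead(D) = 7x⁵ ÷ −x³ = −7x². Subtract (−7x²)·D = 7x⁵ + 49x⁴ − 35x². Remainder: 7x³ + 49x² − 33.
Step 4: lead(7x³ + 49x² − 33) ÷ lead(D) = 7x³ ÷ −x³ = −7. Subtract (−7)·D = 7x³ + 49x² − 35. Remainder: 2.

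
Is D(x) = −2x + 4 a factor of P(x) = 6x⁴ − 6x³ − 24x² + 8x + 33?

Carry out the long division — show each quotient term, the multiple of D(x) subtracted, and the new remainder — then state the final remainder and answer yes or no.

R(x) = 1, so D(x) is not a factor of P(x). no

Step 1: lead(6x⁴ − 6x³ − 24x² + 8x + 33) ÷ lead(D) = 6x⁴ ÷ −2x = −3x³. Subtract (−3x³)·D = 6x⁴ − 12x³. Remainder: 6x³ − 24x² + 8x + 33.
Step 2: lead(6x³ − 24x² + 8x + 33) ÷ lead(D) = 6x³ ÷ −2x = −3x². Subtract (−3x²)·D = 6x³ − 12x². Remainder: −12x² + 8x + 33.
Step 3: lead(−12x² + 8x + 33) ÷ lead(D) = −12x² ÷ −2x = 6x. Subtract (6x)·D = −12x² + 24x. Remainder: −16x + 33.
Step 4: lead(−16x + 33) ÷ lead(D) = −16x ÷ −2x = 8. Subtract (8)·D = −16x + 32. Remainder: 1.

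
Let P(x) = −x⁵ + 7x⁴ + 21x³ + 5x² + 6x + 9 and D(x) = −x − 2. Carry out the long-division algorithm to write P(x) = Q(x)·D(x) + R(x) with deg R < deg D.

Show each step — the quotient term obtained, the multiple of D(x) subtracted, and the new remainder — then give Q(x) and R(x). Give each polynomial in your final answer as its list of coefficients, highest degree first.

Q = [1, -9, -3, 1, -8]; R = [-7]

Step 1: lead(−x⁵ + 7x⁴ + 21x³ + 5x² + 6x + 9) ÷ lead(D) = −x⁵ ÷ −x = x⁴. Subtract (x⁴)·D = −x⁵ − 2x⁴. Remainder: 9x⁴ + 21x³ + 5x² + 6x + 9.
Step 2: lead(9x⁴ + 21x³ + 5x² + 6x + 9) ÷ lead(D) = 9x⁴ ÷ −x = −9x³. Subtract (−9x³)·D = 9x⁴ + 18x³. Remainder: 3x³ + 5x² + 6x + 9.
Step 3: lead(3x³ + 5x² + 6x + 9) ÷ lead(D) = 3x³ ÷ −x = −3x². Subtract (−3x²)·D = 3x³ + 6x². Remainder: −x² + 6x + 9.
Step 4: lead(−x² + 6x + 9) ÷ lead(D) = −x² ÷ −x = x. Subtract (x)·D = −x² − 2x. Remainder: 8x + 9.
Step 5: lead(8x + 9) ÷ lead(D) = 8x ÷ −x = −8. Subtract (−8)·D = 8x + 16. Remainder: −7.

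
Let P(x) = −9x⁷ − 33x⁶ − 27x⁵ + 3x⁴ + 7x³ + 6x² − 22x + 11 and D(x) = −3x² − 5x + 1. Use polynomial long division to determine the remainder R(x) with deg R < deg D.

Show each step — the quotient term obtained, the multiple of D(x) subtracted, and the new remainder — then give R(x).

R(x) = 7x + 6

Step 1: lead(−9x⁷ − 33x⁶ − 27x⁵ + 3x⁴ + 7x³ + 6x² − 22x + 11) ÷ lead(D) = −9x⁷ ÷ −3x² = 3x⁵. Subtract (3x⁵)·D = −9x⁷ − 15x⁶ + 3x⁵. Remainder: −18x⁶ − 30x⁵ + 3x⁴ + 7x³ + 6x² − 22x + 11.
Step 2: lead(−18x⁶ − 30x⁵ + 3x⁴ + 7x³ + 6x² − 22x + 11) ÷ lead(D) = −18x⁶ ÷ −3x² = 6x⁴. Subtract (6x⁴)·D = −18x⁶ − 30x⁵ + 6x⁴. Remainder: −3x⁴ + 7x³ + 6x² − 22x + 11.
Step 3: lead(−3x⁴ + 7x³ + 6x² − 22x + 11) ÷ lead(D) = −3x⁴ ÷ −3x² = x². Subtract (x²)·D = −3x⁴ − 5x³ + x². Remainder: 12x³ + 5x² − 22x + 11.
Step 4: lead(12x³ + 5x² − 22x + 11) ÷ lead(D) = 12x³ ÷ −3x² = −4x. Subtract (−4x)·D = 12x³ + 20x² − 4x. Remainder: −15x² − 18x + 11.
Step 5: lead(−15x² − 18x + 11) ÷ lead(D) = −15x² ÷ −3x² = 5. Subtract (5)·D = −15x² − 25x + 5. Remainder: 7x + 6.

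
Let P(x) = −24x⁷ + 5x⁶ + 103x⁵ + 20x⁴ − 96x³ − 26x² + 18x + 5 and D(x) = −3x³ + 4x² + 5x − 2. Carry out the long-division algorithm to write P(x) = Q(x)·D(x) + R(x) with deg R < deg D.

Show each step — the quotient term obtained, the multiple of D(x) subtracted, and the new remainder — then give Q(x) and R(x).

Step 1: lead(−24x⁷ + 5x⁶ + 103x⁵ + 20x⁴ − 96x³ − 26x² + 18x + 5) ÷ lead(D) = −24x⁷ ÷ −3x³ = 8x⁴. Subtract (8x⁴)·D = −24x⁷ + 32x⁶ + 40x⁵ − 16x⁴. Remainder: −27x⁶ + 63x⁵ + 36x⁴ − 96x³ − 26x² + 18x + 5.
Step 2: lead(−27x⁶ + 63x⁵ + 36x⁴ − 96x³ − 26x² + 18x + 5) ÷ lead(D) = −27x⁶ ÷ −3x³ = 9x³. Subtract (9x³)·D = −27x⁶ + 36x⁵ + 45x⁴ − 18x³. Remainder: 27x⁵ − 9x⁴ − 78x³ − 26x² + 18x + 5.
Step 3: lead(27x⁵ − 9x⁴ − 78x³ − 26x² + 18x + 5) ÷ lead(D) = 27x⁵ ÷ −3x³ = −9x². Subtract (−9x²)·D = 27x⁵ − 36x⁴ − 45x³ + 18x². Remainder: 27x⁴ − 33x³ − 44x² + 18x + 5.
Step 4: lead(27x⁴ − 33x³ − 44x² + 18x + 5) ÷ lead(D) = 27x⁴ ÷ −3x³ = −9x. Subtract (−9x)·D = 27x⁴ − 36x³ − 45x² + 18x. Remainder: 3x³ + x² + 5.
Step 5: lead(3x³ + x² + 5) ÷ lead(D) = 3x³ ÷ −3x³ = −1. Subtract (−1)·D = 3x³ − 4x² − 5x + 2. Remainder: 5x² + 5x + 3.

Q(x) = 8x⁴ + 9x³ − 9x² − 9x − 1; R(x) = 5x² + 5x + 3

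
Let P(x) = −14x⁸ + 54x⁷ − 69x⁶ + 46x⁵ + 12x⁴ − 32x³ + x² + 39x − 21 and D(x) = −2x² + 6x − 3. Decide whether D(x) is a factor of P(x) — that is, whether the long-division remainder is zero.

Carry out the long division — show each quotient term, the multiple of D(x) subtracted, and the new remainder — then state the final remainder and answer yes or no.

Step 1: lead(−14x⁸ + 54x⁷ − 69x⁶ + 46x⁵ + 12x⁴ − 32x³ + x² + 39x − 21) ÷ lead(D) = −14x⁸ ÷ −2x² = 7x⁶. Subtract (7x⁶)·D = −14x⁸ + 42x⁷ − 21x⁶. Remainder: 12x⁷ − 48x⁶ + 46x⁵ + 12x⁴ − 32x³ + x² + 39x − 21.
Step 2: lead(12x⁷ − 48x⁶ + 46x⁵ + 12x⁴ − 32x³ + x² + 39x − 21) ÷ lead(D) = 12x⁷ ÷ −2x² = −6x⁵. Subtract (−6x⁵)·D = 12x⁷ − 36x⁶ + 18x⁵. Remainder: −12x⁶ + 28x⁵ + 12x⁴ − 32x³ + x² + 39x − 21.
Step 3: lead(−12x⁶ + 28x⁵ + 12x⁴ − 32x³ + x² + 39x − 21) ÷ lead(D) = −12x⁶ ÷ −2x² = 6x⁴. Subtract (6x⁴)·D = −12x⁶ + 36x⁵ − 18x⁴. Remainder: −8x⁵ + 30x⁴ − 32x³ + x² + 39x − 21.
Step 4: lead(−8x⁵ + 30x⁴ − 32x³ + x² + 39x − 21) ÷ lead(D) = −8x⁵ ÷ −2x² = 4x³. Subtract (4x³)·D = −8x⁵ + 24x⁴ − 12x³. Remainder: 6x⁴ − 20x³ + x² + 39x − 21.
Step 5: lead(6x⁴ − 20x³ + x² + 39x − 21) ÷ lead(D) = 6x⁴ ÷ −2x² = −3x². Subtract (−3x²)·D = 6x⁴ − 18x³ + 9x². Remainder: −2x³ − 8x² + 39x − 21.
Step 6: lead(−2x³ − 8x² + 39x − 21) ÷ lead(D) = −2x³ ÷ −2x² = x. Subtract (x)·D = −2x³ + 6x² − 3x. Remainder: −14x² + 42x − 21.
Step 7: lead(−14x² + 42x − 21) ÷ lead(D) = −14x² ÷ −2x² = 7. Subtract (7)·D = −14x² + 42x − 21. Remainder: 0.

R(x) = 0, so D(x) is a factor of P(x). yes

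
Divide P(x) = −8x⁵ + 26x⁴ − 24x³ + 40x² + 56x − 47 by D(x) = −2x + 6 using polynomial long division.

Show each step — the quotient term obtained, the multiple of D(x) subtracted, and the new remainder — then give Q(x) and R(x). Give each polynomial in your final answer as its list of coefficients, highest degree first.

Step 1: lead(−8x⁵ + 26x⁴ − 24x³ + 40x² + 56x − 47) ÷ lead(D) = −8x⁵ ÷ −2x = 4x⁴. Subtract (4x⁴)·D = −8x⁵ + 24x⁴. Remainder: 2x⁴ − 24x³ + 40x² + 56x − 47.
Step 2: lead(2x⁴ − 24x³ + 40x² + 56x − 47) ÷ lead(D) = 2x⁴ ÷ −2x = −x³. Subtract (−x³)·D = 2x⁴ − 6x³. Remainder: −18x³ + 40x² + 56x − 47.
Step 3: lead(−18x³ + 40x² + 56x − 47) ÷ lead(D) = −18x³ ÷ −2x = 9x². Subtract (9x²)·D = −18x³ + 54x². Remainder: −14x² + 56x − 47.
Step 4: lead(−14x² + 56x − 47) ÷ lead(D) = −14x² ÷ −2x = 7x. Subtract (7x)·D = −14x² + 42x. Remainder: 14x − 47.
Step 5: lead(14x − 47) ÷ lead(D) = 14x ÷ −2x = −7. Subtract (−7)·D = 14x − 42. Remainder: −5.

Q = [4, -1, 9, 7, -7]; R = [-5]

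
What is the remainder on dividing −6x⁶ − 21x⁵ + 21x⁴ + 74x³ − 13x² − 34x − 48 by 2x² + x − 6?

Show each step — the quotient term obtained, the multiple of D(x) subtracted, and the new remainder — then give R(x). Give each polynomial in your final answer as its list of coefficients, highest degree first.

Step 1: lead(−6x⁶ − 21x⁵ + 21x⁴ + 74x³ − 13x² − 34x − 48) ÷ lead(D) = −6x⁶ ÷ 2x² = −3x⁴. Subtract (−3x⁴)·D = −6x⁶ − 3x⁵ + 18x⁴. Remainder: −18x⁵ + 3x⁴ + 74x³ − 13x² − 34x − 48.
Step 2: lead(−18x⁵ + 3x⁴ + 74x³ − 13x² − 34x − 48) ÷ lead(D) = −18x⁵ ÷ 2x² = −9x³. Subtract (−9x³)·D = −18x⁵ − 9x⁴ + 54x³. Remainder: 12x⁴ + 20x³ − 13x² − 34x − 48.
Step 3: lead(12x⁴ + 20x³ − 13x² − 34x − 48) ÷ lead(D) = 12x⁴ ÷ 2x² = 6x². Subtract (6x²)·D = 12x⁴ + 6x³ − 36x². Remainder: 14x³ + 23x² − 34x − 48.
Step 4: lead(14x³ + 23x² − 34x − 48) ÷ lead(D) = 14x³ ÷ 2x² = 7x. Subtract (7x)·D = 14x³ + 7x² − 42x. Remainder: 16x² + 8x − 48.
Step 5: lead(16x² + 8x − 48) ÷ lead(D) = 16x² ÷ 2x² = 8. Subtract (8)·D = 16x² + 8x − 48. Remainder: 0.

R = [0]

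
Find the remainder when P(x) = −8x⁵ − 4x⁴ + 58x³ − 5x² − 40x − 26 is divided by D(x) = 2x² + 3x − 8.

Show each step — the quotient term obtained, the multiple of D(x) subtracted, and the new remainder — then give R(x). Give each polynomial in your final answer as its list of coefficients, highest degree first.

Step 1: lead(−8x⁵ − 4x⁴ + 58x³ − 5x² − 40x − 26) ÷ lead(D) = −8x⁵ ÷ 2x² = −4x³. Subtract (−4x³)·D = −8x⁵ − 12x⁴ + 32x³. Remainder: 8x⁴ + 26x³ − 5x² − 40x − 26.
Step 2: lead(8x⁴ + 26x³ − 5x² − 40x − 26) ÷ lead(D) = 8x⁴ ÷ 2x² = 4x². Subtract (4x²)·D = 8x⁴ + 12x³ − 32x². Remainder: 14x³ + 27x² − 40x − 26.
Step 3: lead(14x³ + 27x² − 40x − 26) ÷ lead(D) = 14x³ ÷ 2x² = 7x. Subtract (7x)·D = 14x³ + 21x² − 56x. Remainder: 6x² + 16x − 26.
Step 4: lead(6x² + 16x − 26) ÷ lead(D) = 6x² ÷ 2x² = 3. Subtract (3)·D = 6x² + 9x − 24. Remainder: 7x − 2.

R = [7, -2]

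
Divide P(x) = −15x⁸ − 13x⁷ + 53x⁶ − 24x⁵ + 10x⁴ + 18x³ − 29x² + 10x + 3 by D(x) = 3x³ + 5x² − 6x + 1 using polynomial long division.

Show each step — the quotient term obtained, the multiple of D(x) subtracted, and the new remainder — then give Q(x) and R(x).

Q(x) = −5x⁵ + 4x⁴ + x³ + 4x − 1; R(x) = 4

Step 1: lead(−15x⁸ − 13x⁷ + 53x⁶ − 24x⁵ + 10x⁴ + 18x³ − 29x² + 10x + 3) ÷ lead(D) = −15x⁸ ÷ 3x³ = −5x⁵. Subtract (−5x⁵)·D = −15x⁸ − 25x⁷ + 30x⁶ − 5x⁵. Remainder: 12x⁷ + 23x⁶ − 19x⁵ + 10x⁴ + 18x³ − 29x² + 10x + 3.
Step 2: lead(12x⁷ + 23x⁶ − 19x⁵ + 10x⁴ + 18x³ − 29x² + 10x + 3) ÷ lead(D) = 12x⁷ ÷ 3x³ = 4x⁴. Subtract (4x⁴)·D = 12x⁷ + 20x⁶ − 24x⁵ + 4x⁴. Remainder: 3x⁶ + 5x⁵ + 6x⁴ + 18x³ − 29x² + 10x + 3.
Step 3: lead(3x⁶ + 5x⁵ + 6x⁴ + 18x³ − 29x² + 10x + 3) ÷ lead(D) = 3x⁶ ÷ 3x³ = x³. Subtract (x³)·D = 3x⁶ + 5x⁵ − 6x⁴ + x³. Remainder: 12x⁴ + 17x³ − 29x² + 10x + 3.
Step 4: lead(12x⁴ + 17x³ − 29x² + 10x + 3) ÷ lead(D) = 12x⁴ ÷ 3x³ = 4x. Subtract (4x)·D = 12x⁴ + 20x³ − 24x² + 4x. Remainder: −3x³ − 5x² + 6x + 3.
Step 5: lead(−3x³ − 5x² + 6x + 3) ÷ lead(D) = −3x³ ÷ 3x³ = −1. Subtract (−1)·D = −3x³ − 5x² + 6x − 1. Remainder: 4.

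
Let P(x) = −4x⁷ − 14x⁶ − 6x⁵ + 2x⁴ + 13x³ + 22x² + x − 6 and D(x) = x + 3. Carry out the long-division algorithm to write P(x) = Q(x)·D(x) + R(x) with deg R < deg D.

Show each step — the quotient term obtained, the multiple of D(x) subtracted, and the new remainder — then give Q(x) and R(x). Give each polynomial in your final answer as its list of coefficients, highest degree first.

Step 1: lead(−4x⁷ − 14x⁶ − 6x⁵ + 2x⁴ + 13x³ + 22x² + x − 6) ÷ lead(D) = −4x⁷ ÷ x = −4x⁶. Subtract (−4x⁶)·D = −4x⁷ − 12x⁶. Remainder: −2x⁶ − 6x⁵ + 2x⁴ + 13x³ + 22x² + x − 6.
Step 2: lead(−2x⁶ − 6x⁵ + 2x⁴ + 13x³ + 22x² + x − 6) ÷ lead(D) = −2x⁶ ÷ x = −2x⁵. Subtract (−2x⁵)·D = −2x⁶ − 6x⁵. Remainder: 2x⁴ + 13x³ + 22x² + x − 6.
Step 3: lead(2x⁴ + 13x³ + 22x² + x − 6) ÷ lead(D) = 2x⁴ ÷ x = 2x³. Subtract (2x³)·D = 2x⁴ + 6x³. Remainder: 7x³ + 22x² + x − 6.
Step 4: lead(7x³ + 22x² + x − 6) ÷ lead(D) = 7x³ ÷ x = 7x². Subtract (7x²)·D = 7x³ + 21x². Remainder: x² + x − 6.
Step 5: lead(x² + x − 6) ÷ lead(D) = x² ÷ x = x. Subtract (x)·D = x² + 3x. Remainder: −2x − 6.
Step 6: lead(−2x − 6) ÷ lead(D) = −2x ÷ x = −2. Subtract (−2)·D = −2x − 6. Remainder: 0.

Q = [-4, -2, 0, 2, 7, 1, -2]; R = [0]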